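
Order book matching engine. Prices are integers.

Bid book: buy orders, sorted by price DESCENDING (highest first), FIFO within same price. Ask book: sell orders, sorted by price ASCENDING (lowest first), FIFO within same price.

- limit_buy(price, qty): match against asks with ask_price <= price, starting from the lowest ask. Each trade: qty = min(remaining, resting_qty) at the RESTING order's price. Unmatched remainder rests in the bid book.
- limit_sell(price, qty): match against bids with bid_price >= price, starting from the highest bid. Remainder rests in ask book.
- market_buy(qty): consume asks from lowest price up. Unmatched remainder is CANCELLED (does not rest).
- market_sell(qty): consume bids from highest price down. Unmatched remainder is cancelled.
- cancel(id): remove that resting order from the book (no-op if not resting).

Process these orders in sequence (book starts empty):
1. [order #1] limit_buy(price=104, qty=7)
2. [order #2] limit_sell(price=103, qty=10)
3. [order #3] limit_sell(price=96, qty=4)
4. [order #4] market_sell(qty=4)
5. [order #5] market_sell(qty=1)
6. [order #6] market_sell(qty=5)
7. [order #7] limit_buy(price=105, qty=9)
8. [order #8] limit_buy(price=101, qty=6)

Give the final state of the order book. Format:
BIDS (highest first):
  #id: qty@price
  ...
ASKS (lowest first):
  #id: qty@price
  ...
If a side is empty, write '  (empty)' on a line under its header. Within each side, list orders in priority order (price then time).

After op 1 [order #1] limit_buy(price=104, qty=7): fills=none; bids=[#1:7@104] asks=[-]
After op 2 [order #2] limit_sell(price=103, qty=10): fills=#1x#2:7@104; bids=[-] asks=[#2:3@103]
After op 3 [order #3] limit_sell(price=96, qty=4): fills=none; bids=[-] asks=[#3:4@96 #2:3@103]
After op 4 [order #4] market_sell(qty=4): fills=none; bids=[-] asks=[#3:4@96 #2:3@103]
After op 5 [order #5] market_sell(qty=1): fills=none; bids=[-] asks=[#3:4@96 #2:3@103]
After op 6 [order #6] market_sell(qty=5): fills=none; bids=[-] asks=[#3:4@96 #2:3@103]
After op 7 [order #7] limit_buy(price=105, qty=9): fills=#7x#3:4@96 #7x#2:3@103; bids=[#7:2@105] asks=[-]
After op 8 [order #8] limit_buy(price=101, qty=6): fills=none; bids=[#7:2@105 #8:6@101] asks=[-]

Answer: BIDS (highest first):
  #7: 2@105
  #8: 6@101
ASKS (lowest first):
  (empty)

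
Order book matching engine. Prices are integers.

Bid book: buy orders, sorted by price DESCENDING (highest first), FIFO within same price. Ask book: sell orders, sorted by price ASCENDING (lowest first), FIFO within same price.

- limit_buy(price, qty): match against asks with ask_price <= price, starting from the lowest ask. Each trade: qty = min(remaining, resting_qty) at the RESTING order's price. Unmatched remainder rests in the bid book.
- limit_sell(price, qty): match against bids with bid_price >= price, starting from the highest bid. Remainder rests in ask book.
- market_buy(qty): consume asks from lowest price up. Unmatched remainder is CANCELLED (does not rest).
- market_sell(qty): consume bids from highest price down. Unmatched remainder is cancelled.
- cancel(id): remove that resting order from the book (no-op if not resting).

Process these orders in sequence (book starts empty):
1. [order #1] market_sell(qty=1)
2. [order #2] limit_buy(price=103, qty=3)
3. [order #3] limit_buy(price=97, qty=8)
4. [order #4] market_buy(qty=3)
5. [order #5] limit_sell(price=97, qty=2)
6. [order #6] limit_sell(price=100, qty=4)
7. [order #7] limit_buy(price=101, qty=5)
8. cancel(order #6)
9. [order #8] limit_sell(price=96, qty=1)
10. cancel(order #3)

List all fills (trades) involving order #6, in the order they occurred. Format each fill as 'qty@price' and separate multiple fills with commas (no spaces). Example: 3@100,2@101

After op 1 [order #1] market_sell(qty=1): fills=none; bids=[-] asks=[-]
After op 2 [order #2] limit_buy(price=103, qty=3): fills=none; bids=[#2:3@103] asks=[-]
After op 3 [order #3] limit_buy(price=97, qty=8): fills=none; bids=[#2:3@103 #3:8@97] asks=[-]
After op 4 [order #4] market_buy(qty=3): fills=none; bids=[#2:3@103 #3:8@97] asks=[-]
After op 5 [order #5] limit_sell(price=97, qty=2): fills=#2x#5:2@103; bids=[#2:1@103 #3:8@97] asks=[-]
After op 6 [order #6] limit_sell(price=100, qty=4): fills=#2x#6:1@103; bids=[#3:8@97] asks=[#6:3@100]
After op 7 [order #7] limit_buy(price=101, qty=5): fills=#7x#6:3@100; bids=[#7:2@101 #3:8@97] asks=[-]
After op 8 cancel(order #6): fills=none; bids=[#7:2@101 #3:8@97] asks=[-]
After op 9 [order #8] limit_sell(price=96, qty=1): fills=#7x#8:1@101; bids=[#7:1@101 #3:8@97] asks=[-]
After op 10 cancel(order #3): fills=none; bids=[#7:1@101] asks=[-]

Answer: 1@103,3@100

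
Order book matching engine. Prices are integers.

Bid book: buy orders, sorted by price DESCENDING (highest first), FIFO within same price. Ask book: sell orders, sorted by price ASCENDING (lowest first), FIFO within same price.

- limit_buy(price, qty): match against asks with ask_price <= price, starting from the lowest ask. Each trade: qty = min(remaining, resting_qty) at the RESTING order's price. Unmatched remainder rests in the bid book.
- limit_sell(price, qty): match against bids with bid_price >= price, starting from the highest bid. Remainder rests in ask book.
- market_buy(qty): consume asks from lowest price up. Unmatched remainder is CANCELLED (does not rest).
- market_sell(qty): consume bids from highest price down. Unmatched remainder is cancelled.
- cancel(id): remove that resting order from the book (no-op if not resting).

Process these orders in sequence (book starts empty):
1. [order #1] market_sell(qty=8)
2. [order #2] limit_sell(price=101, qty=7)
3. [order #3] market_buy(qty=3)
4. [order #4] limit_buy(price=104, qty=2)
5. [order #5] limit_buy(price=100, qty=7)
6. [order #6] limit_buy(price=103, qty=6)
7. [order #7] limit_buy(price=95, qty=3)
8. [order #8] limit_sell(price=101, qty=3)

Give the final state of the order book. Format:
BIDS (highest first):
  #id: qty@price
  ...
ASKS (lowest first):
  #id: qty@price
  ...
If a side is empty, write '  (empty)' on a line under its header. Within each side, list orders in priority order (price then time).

After op 1 [order #1] market_sell(qty=8): fills=none; bids=[-] asks=[-]
After op 2 [order #2] limit_sell(price=101, qty=7): fills=none; bids=[-] asks=[#2:7@101]
After op 3 [order #3] market_buy(qty=3): fills=#3x#2:3@101; bids=[-] asks=[#2:4@101]
After op 4 [order #4] limit_buy(price=104, qty=2): fills=#4x#2:2@101; bids=[-] asks=[#2:2@101]
After op 5 [order #5] limit_buy(price=100, qty=7): fills=none; bids=[#5:7@100] asks=[#2:2@101]
After op 6 [order #6] limit_buy(price=103, qty=6): fills=#6x#2:2@101; bids=[#6:4@103 #5:7@100] asks=[-]
After op 7 [order #7] limit_buy(price=95, qty=3): fills=none; bids=[#6:4@103 #5:7@100 #7:3@95] asks=[-]
After op 8 [order #8] limit_sell(price=101, qty=3): fills=#6x#8:3@103; bids=[#6:1@103 #5:7@100 #7:3@95] asks=[-]

Answer: BIDS (highest first):
  #6: 1@103
  #5: 7@100
  #7: 3@95
ASKS (lowest first):
  (empty)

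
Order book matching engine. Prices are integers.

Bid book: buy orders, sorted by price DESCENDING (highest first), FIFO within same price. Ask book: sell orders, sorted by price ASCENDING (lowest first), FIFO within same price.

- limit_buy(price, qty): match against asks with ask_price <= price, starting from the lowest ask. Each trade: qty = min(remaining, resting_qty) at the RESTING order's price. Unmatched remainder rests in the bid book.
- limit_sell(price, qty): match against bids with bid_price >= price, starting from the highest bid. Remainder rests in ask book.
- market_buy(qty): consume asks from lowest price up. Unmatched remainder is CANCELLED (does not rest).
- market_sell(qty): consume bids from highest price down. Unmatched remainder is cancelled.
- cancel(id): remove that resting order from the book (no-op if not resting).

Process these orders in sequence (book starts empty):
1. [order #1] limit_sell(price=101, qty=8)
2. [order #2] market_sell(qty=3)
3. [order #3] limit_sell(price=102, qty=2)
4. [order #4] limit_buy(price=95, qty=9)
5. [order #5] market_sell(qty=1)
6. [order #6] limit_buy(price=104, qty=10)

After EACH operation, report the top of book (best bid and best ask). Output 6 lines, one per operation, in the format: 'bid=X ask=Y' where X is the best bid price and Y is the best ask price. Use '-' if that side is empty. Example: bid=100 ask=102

After op 1 [order #1] limit_sell(price=101, qty=8): fills=none; bids=[-] asks=[#1:8@101]
After op 2 [order #2] market_sell(qty=3): fills=none; bids=[-] asks=[#1:8@101]
After op 3 [order #3] limit_sell(price=102, qty=2): fills=none; bids=[-] asks=[#1:8@101 #3:2@102]
After op 4 [order #4] limit_buy(price=95, qty=9): fills=none; bids=[#4:9@95] asks=[#1:8@101 #3:2@102]
After op 5 [order #5] market_sell(qty=1): fills=#4x#5:1@95; bids=[#4:8@95] asks=[#1:8@101 #3:2@102]
After op 6 [order #6] limit_buy(price=104, qty=10): fills=#6x#1:8@101 #6x#3:2@102; bids=[#4:8@95] asks=[-]

Answer: bid=- ask=101
bid=- ask=101
bid=- ask=101
bid=95 ask=101
bid=95 ask=101
bid=95 ask=-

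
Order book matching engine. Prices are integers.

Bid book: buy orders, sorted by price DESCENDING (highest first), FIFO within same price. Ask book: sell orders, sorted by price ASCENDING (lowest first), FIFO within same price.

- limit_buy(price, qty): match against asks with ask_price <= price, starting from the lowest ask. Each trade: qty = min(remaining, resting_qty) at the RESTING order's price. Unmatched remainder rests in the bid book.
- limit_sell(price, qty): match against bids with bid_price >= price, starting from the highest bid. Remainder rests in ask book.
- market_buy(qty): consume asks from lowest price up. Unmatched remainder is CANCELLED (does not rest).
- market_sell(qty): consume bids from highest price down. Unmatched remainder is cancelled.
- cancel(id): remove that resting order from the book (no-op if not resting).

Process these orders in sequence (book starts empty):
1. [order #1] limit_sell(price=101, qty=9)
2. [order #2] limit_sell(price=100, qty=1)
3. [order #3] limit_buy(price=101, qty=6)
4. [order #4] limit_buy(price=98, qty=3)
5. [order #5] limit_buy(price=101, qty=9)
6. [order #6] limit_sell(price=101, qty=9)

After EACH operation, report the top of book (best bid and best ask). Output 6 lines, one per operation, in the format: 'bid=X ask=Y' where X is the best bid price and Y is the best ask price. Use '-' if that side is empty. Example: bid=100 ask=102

After op 1 [order #1] limit_sell(price=101, qty=9): fills=none; bids=[-] asks=[#1:9@101]
After op 2 [order #2] limit_sell(price=100, qty=1): fills=none; bids=[-] asks=[#2:1@100 #1:9@101]
After op 3 [order #3] limit_buy(price=101, qty=6): fills=#3x#2:1@100 #3x#1:5@101; bids=[-] asks=[#1:4@101]
After op 4 [order #4] limit_buy(price=98, qty=3): fills=none; bids=[#4:3@98] asks=[#1:4@101]
After op 5 [order #5] limit_buy(price=101, qty=9): fills=#5x#1:4@101; bids=[#5:5@101 #4:3@98] asks=[-]
After op 6 [order #6] limit_sell(price=101, qty=9): fills=#5x#6:5@101; bids=[#4:3@98] asks=[#6:4@101]

Answer: bid=- ask=101
bid=- ask=100
bid=- ask=101
bid=98 ask=101
bid=101 ask=-
bid=98 ask=101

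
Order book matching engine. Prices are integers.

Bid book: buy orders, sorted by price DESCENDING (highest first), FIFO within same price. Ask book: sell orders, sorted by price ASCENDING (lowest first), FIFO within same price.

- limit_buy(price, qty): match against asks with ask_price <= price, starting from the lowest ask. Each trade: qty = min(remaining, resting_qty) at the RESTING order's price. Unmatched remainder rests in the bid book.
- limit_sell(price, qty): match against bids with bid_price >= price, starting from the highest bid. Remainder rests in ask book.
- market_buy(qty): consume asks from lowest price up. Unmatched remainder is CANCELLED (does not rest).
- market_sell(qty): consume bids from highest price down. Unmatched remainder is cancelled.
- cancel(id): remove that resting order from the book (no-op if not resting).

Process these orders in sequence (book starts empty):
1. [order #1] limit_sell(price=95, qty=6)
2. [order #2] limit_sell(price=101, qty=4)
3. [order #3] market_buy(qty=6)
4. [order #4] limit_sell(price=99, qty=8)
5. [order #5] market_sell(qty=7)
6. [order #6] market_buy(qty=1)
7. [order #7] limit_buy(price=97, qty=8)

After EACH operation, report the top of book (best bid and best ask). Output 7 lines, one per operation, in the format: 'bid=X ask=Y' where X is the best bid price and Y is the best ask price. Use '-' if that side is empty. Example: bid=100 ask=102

Answer: bid=- ask=95
bid=- ask=95
bid=- ask=101
bid=- ask=99
bid=- ask=99
bid=- ask=99
bid=97 ask=99

Derivation:
After op 1 [order #1] limit_sell(price=95, qty=6): fills=none; bids=[-] asks=[#1:6@95]
After op 2 [order #2] limit_sell(price=101, qty=4): fills=none; bids=[-] asks=[#1:6@95 #2:4@101]
After op 3 [order #3] market_buy(qty=6): fills=#3x#1:6@95; bids=[-] asks=[#2:4@101]
After op 4 [order #4] limit_sell(price=99, qty=8): fills=none; bids=[-] asks=[#4:8@99 #2:4@101]
After op 5 [order #5] market_sell(qty=7): fills=none; bids=[-] asks=[#4:8@99 #2:4@101]
After op 6 [order #6] market_buy(qty=1): fills=#6x#4:1@99; bids=[-] asks=[#4:7@99 #2:4@101]
After op 7 [order #7] limit_buy(price=97, qty=8): fills=none; bids=[#7:8@97] asks=[#4:7@99 #2:4@101]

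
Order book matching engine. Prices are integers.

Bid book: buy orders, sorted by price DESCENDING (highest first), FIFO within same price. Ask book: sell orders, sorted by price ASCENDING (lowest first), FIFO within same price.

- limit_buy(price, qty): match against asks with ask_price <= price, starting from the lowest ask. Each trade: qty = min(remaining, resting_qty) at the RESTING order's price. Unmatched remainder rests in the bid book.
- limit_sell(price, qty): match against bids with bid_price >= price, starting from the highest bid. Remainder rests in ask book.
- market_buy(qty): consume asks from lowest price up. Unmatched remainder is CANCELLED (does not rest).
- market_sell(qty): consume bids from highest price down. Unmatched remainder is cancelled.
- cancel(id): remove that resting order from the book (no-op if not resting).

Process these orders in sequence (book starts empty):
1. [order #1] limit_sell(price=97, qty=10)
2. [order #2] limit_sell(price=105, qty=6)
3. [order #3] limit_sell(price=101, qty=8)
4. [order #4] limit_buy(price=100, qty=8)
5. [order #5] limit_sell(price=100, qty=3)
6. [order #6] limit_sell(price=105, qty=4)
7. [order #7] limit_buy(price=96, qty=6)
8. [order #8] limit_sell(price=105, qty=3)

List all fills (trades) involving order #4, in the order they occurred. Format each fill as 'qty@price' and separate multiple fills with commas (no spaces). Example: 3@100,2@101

Answer: 8@97

Derivation:
After op 1 [order #1] limit_sell(price=97, qty=10): fills=none; bids=[-] asks=[#1:10@97]
After op 2 [order #2] limit_sell(price=105, qty=6): fills=none; bids=[-] asks=[#1:10@97 #2:6@105]
After op 3 [order #3] limit_sell(price=101, qty=8): fills=none; bids=[-] asks=[#1:10@97 #3:8@101 #2:6@105]
After op 4 [order #4] limit_buy(price=100, qty=8): fills=#4x#1:8@97; bids=[-] asks=[#1:2@97 #3:8@101 #2:6@105]
After op 5 [order #5] limit_sell(price=100, qty=3): fills=none; bids=[-] asks=[#1:2@97 #5:3@100 #3:8@101 #2:6@105]
After op 6 [order #6] limit_sell(price=105, qty=4): fills=none; bids=[-] asks=[#1:2@97 #5:3@100 #3:8@101 #2:6@105 #6:4@105]
After op 7 [order #7] limit_buy(price=96, qty=6): fills=none; bids=[#7:6@96] asks=[#1:2@97 #5:3@100 #3:8@101 #2:6@105 #6:4@105]
After op 8 [order #8] limit_sell(price=105, qty=3): fills=none; bids=[#7:6@96] asks=[#1:2@97 #5:3@100 #3:8@101 #2:6@105 #6:4@105 #8:3@105]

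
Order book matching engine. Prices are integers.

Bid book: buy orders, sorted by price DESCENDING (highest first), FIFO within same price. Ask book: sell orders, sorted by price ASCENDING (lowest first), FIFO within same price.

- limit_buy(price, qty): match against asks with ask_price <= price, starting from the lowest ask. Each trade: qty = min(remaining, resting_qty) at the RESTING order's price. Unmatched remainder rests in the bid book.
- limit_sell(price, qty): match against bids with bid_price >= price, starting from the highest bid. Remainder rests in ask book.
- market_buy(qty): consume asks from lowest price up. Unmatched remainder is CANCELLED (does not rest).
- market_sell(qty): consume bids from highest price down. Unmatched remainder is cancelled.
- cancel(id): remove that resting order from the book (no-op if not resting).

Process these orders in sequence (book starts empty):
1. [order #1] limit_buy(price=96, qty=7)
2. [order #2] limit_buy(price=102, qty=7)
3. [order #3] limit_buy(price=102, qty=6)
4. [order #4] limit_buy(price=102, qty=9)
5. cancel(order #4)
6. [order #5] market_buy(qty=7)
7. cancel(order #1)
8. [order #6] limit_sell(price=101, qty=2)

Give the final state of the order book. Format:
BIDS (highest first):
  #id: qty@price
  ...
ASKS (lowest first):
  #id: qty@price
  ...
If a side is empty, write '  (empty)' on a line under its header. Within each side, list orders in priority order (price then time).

Answer: BIDS (highest first):
  #2: 5@102
  #3: 6@102
ASKS (lowest first):
  (empty)

Derivation:
After op 1 [order #1] limit_buy(price=96, qty=7): fills=none; bids=[#1:7@96] asks=[-]
After op 2 [order #2] limit_buy(price=102, qty=7): fills=none; bids=[#2:7@102 #1:7@96] asks=[-]
After op 3 [order #3] limit_buy(price=102, qty=6): fills=none; bids=[#2:7@102 #3:6@102 #1:7@96] asks=[-]
After op 4 [order #4] limit_buy(price=102, qty=9): fills=none; bids=[#2:7@102 #3:6@102 #4:9@102 #1:7@96] asks=[-]
After op 5 cancel(order #4): fills=none; bids=[#2:7@102 #3:6@102 #1:7@96] asks=[-]
After op 6 [order #5] market_buy(qty=7): fills=none; bids=[#2:7@102 #3:6@102 #1:7@96] asks=[-]
After op 7 cancel(order #1): fills=none; bids=[#2:7@102 #3:6@102] asks=[-]
After op 8 [order #6] limit_sell(price=101, qty=2): fills=#2x#6:2@102; bids=[#2:5@102 #3:6@102] asks=[-]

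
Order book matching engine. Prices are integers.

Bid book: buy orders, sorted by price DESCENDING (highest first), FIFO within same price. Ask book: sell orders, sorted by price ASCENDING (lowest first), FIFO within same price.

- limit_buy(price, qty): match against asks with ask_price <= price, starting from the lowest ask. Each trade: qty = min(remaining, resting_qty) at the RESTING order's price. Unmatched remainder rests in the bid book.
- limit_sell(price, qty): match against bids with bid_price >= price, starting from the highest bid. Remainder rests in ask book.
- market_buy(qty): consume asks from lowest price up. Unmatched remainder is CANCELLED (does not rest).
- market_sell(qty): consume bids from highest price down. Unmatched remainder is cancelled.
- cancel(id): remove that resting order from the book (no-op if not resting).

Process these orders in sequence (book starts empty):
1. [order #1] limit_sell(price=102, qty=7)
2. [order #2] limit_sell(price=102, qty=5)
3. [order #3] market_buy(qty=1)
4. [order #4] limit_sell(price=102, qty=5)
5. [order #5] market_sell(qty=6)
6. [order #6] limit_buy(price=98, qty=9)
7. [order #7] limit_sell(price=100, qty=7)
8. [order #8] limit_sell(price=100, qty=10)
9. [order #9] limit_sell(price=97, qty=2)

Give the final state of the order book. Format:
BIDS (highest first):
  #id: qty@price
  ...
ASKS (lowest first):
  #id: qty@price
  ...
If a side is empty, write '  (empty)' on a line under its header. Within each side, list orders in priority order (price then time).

Answer: BIDS (highest first):
  #6: 7@98
ASKS (lowest first):
  #7: 7@100
  #8: 10@100
  #1: 6@102
  #2: 5@102
  #4: 5@102

Derivation:
After op 1 [order #1] limit_sell(price=102, qty=7): fills=none; bids=[-] asks=[#1:7@102]
After op 2 [order #2] limit_sell(price=102, qty=5): fills=none; bids=[-] asks=[#1:7@102 #2:5@102]
After op 3 [order #3] market_buy(qty=1): fills=#3x#1:1@102; bids=[-] asks=[#1:6@102 #2:5@102]
After op 4 [order #4] limit_sell(price=102, qty=5): fills=none; bids=[-] asks=[#1:6@102 #2:5@102 #4:5@102]
After op 5 [order #5] market_sell(qty=6): fills=none; bids=[-] asks=[#1:6@102 #2:5@102 #4:5@102]
After op 6 [order #6] limit_buy(price=98, qty=9): fills=none; bids=[#6:9@98] asks=[#1:6@102 #2:5@102 #4:5@102]
After op 7 [order #7] limit_sell(price=100, qty=7): fills=none; bids=[#6:9@98] asks=[#7:7@100 #1:6@102 #2:5@102 #4:5@102]
After op 8 [order #8] limit_sell(price=100, qty=10): fills=none; bids=[#6:9@98] asks=[#7:7@100 #8:10@100 #1:6@102 #2:5@102 #4:5@102]
After op 9 [order #9] limit_sell(price=97, qty=2): fills=#6x#9:2@98; bids=[#6:7@98] asks=[#7:7@100 #8:10@100 #1:6@102 #2:5@102 #4:5@102]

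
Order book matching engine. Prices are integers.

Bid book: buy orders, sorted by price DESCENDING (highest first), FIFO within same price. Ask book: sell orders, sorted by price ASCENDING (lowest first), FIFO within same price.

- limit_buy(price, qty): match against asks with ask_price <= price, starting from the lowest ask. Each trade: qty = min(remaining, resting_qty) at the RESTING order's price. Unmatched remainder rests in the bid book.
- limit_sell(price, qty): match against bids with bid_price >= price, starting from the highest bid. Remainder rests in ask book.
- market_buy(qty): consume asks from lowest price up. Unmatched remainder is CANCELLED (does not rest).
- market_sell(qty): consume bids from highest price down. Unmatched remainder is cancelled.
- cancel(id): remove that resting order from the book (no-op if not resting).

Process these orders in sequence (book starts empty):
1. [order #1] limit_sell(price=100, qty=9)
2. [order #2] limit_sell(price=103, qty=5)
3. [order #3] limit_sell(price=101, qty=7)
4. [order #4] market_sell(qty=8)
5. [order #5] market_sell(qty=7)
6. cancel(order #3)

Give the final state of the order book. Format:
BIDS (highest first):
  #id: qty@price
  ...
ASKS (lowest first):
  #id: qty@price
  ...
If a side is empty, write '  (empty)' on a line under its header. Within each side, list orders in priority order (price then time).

After op 1 [order #1] limit_sell(price=100, qty=9): fills=none; bids=[-] asks=[#1:9@100]
After op 2 [order #2] limit_sell(price=103, qty=5): fills=none; bids=[-] asks=[#1:9@100 #2:5@103]
After op 3 [order #3] limit_sell(price=101, qty=7): fills=none; bids=[-] asks=[#1:9@100 #3:7@101 #2:5@103]
After op 4 [order #4] market_sell(qty=8): fills=none; bids=[-] asks=[#1:9@100 #3:7@101 #2:5@103]
After op 5 [order #5] market_sell(qty=7): fills=none; bids=[-] asks=[#1:9@100 #3:7@101 #2:5@103]
After op 6 cancel(order #3): fills=none; bids=[-] asks=[#1:9@100 #2:5@103]

Answer: BIDS (highest first):
  (empty)
ASKS (lowest first):
  #1: 9@100
  #2: 5@103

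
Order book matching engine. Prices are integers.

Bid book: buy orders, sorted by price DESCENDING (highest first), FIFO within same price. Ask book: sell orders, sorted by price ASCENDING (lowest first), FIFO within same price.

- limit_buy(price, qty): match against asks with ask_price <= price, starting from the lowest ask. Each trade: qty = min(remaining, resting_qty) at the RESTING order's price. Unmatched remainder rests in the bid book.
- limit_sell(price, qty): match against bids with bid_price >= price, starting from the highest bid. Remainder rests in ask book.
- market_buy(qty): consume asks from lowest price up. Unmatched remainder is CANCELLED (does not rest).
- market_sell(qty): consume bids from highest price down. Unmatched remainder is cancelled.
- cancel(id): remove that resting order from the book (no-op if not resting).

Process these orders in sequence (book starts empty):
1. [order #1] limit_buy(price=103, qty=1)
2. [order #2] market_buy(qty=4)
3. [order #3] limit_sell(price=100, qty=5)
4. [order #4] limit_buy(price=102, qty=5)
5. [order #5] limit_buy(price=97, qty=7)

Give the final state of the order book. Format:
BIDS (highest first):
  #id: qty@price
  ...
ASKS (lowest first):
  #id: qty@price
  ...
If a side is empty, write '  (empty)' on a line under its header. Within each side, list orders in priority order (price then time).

After op 1 [order #1] limit_buy(price=103, qty=1): fills=none; bids=[#1:1@103] asks=[-]
After op 2 [order #2] market_buy(qty=4): fills=none; bids=[#1:1@103] asks=[-]
After op 3 [order #3] limit_sell(price=100, qty=5): fills=#1x#3:1@103; bids=[-] asks=[#3:4@100]
After op 4 [order #4] limit_buy(price=102, qty=5): fills=#4x#3:4@100; bids=[#4:1@102] asks=[-]
After op 5 [order #5] limit_buy(price=97, qty=7): fills=none; bids=[#4:1@102 #5:7@97] asks=[-]

Answer: BIDS (highest first):
  #4: 1@102
  #5: 7@97
ASKS (lowest first):
  (empty)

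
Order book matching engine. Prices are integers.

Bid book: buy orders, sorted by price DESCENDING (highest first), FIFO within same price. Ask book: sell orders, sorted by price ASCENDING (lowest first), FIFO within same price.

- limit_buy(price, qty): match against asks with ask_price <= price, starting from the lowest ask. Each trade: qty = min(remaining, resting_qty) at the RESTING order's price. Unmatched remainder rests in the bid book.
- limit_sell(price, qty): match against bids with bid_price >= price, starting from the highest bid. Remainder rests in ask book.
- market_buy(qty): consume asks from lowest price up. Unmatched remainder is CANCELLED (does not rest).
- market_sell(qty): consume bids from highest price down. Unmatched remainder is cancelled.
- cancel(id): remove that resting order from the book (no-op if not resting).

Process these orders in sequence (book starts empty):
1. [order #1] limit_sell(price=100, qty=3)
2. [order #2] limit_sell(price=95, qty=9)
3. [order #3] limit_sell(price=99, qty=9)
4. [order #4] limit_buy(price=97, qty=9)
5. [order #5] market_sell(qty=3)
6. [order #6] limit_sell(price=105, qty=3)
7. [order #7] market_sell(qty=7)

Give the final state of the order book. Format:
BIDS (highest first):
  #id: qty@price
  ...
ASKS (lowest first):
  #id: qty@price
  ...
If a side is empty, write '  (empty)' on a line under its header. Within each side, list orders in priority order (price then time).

After op 1 [order #1] limit_sell(price=100, qty=3): fills=none; bids=[-] asks=[#1:3@100]
After op 2 [order #2] limit_sell(price=95, qty=9): fills=none; bids=[-] asks=[#2:9@95 #1:3@100]
After op 3 [order #3] limit_sell(price=99, qty=9): fills=none; bids=[-] asks=[#2:9@95 #3:9@99 #1:3@100]
After op 4 [order #4] limit_buy(price=97, qty=9): fills=#4x#2:9@95; bids=[-] asks=[#3:9@99 #1:3@100]
After op 5 [order #5] market_sell(qty=3): fills=none; bids=[-] asks=[#3:9@99 #1:3@100]
After op 6 [order #6] limit_sell(price=105, qty=3): fills=none; bids=[-] asks=[#3:9@99 #1:3@100 #6:3@105]
After op 7 [order #7] market_sell(qty=7): fills=none; bids=[-] asks=[#3:9@99 #1:3@100 #6:3@105]

Answer: BIDS (highest first):
  (empty)
ASKS (lowest first):
  #3: 9@99
  #1: 3@100
  #6: 3@105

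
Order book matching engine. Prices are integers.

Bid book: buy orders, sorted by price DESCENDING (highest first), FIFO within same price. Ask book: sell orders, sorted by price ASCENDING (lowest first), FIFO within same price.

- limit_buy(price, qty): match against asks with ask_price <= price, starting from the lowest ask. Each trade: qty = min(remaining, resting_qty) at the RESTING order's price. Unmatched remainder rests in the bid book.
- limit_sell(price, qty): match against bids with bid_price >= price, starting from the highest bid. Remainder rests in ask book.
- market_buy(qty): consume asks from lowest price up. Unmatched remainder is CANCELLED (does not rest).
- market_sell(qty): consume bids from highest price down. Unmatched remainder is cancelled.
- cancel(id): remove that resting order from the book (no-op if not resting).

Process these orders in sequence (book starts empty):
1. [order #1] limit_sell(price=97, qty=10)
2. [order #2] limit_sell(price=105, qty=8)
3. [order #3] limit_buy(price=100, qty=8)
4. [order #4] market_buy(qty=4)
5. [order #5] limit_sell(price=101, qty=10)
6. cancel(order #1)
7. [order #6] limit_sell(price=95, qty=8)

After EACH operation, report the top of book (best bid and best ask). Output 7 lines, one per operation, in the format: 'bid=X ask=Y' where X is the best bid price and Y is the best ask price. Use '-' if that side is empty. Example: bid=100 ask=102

Answer: bid=- ask=97
bid=- ask=97
bid=- ask=97
bid=- ask=105
bid=- ask=101
bid=- ask=101
bid=- ask=95

Derivation:
After op 1 [order #1] limit_sell(price=97, qty=10): fills=none; bids=[-] asks=[#1:10@97]
After op 2 [order #2] limit_sell(price=105, qty=8): fills=none; bids=[-] asks=[#1:10@97 #2:8@105]
After op 3 [order #3] limit_buy(price=100, qty=8): fills=#3x#1:8@97; bids=[-] asks=[#1:2@97 #2:8@105]
After op 4 [order #4] market_buy(qty=4): fills=#4x#1:2@97 #4x#2:2@105; bids=[-] asks=[#2:6@105]
After op 5 [order #5] limit_sell(price=101, qty=10): fills=none; bids=[-] asks=[#5:10@101 #2:6@105]
After op 6 cancel(order #1): fills=none; bids=[-] asks=[#5:10@101 #2:6@105]
After op 7 [order #6] limit_sell(price=95, qty=8): fills=none; bids=[-] asks=[#6:8@95 #5:10@101 #2:6@105]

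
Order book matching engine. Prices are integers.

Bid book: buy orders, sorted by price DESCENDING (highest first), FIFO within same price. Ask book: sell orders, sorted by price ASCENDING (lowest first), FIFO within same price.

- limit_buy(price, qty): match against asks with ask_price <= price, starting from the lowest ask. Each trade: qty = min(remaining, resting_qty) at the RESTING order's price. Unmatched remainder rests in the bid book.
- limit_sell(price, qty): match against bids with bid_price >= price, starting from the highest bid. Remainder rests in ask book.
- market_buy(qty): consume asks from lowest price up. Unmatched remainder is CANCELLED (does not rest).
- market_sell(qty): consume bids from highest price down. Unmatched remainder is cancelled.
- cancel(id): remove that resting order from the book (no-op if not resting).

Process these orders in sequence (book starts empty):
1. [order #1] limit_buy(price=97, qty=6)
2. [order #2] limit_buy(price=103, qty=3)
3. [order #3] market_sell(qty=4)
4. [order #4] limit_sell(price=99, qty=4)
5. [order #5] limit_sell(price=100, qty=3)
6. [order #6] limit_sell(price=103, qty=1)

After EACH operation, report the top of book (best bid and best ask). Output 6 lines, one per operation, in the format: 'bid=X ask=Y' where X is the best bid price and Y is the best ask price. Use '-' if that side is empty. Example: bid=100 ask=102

Answer: bid=97 ask=-
bid=103 ask=-
bid=97 ask=-
bid=97 ask=99
bid=97 ask=99
bid=97 ask=99

Derivation:
After op 1 [order #1] limit_buy(price=97, qty=6): fills=none; bids=[#1:6@97] asks=[-]
After op 2 [order #2] limit_buy(price=103, qty=3): fills=none; bids=[#2:3@103 #1:6@97] asks=[-]
After op 3 [order #3] market_sell(qty=4): fills=#2x#3:3@103 #1x#3:1@97; bids=[#1:5@97] asks=[-]
After op 4 [order #4] limit_sell(price=99, qty=4): fills=none; bids=[#1:5@97] asks=[#4:4@99]
After op 5 [order #5] limit_sell(price=100, qty=3): fills=none; bids=[#1:5@97] asks=[#4:4@99 #5:3@100]
After op 6 [order #6] limit_sell(price=103, qty=1): fills=none; bids=[#1:5@97] asks=[#4:4@99 #5:3@100 #6:1@103]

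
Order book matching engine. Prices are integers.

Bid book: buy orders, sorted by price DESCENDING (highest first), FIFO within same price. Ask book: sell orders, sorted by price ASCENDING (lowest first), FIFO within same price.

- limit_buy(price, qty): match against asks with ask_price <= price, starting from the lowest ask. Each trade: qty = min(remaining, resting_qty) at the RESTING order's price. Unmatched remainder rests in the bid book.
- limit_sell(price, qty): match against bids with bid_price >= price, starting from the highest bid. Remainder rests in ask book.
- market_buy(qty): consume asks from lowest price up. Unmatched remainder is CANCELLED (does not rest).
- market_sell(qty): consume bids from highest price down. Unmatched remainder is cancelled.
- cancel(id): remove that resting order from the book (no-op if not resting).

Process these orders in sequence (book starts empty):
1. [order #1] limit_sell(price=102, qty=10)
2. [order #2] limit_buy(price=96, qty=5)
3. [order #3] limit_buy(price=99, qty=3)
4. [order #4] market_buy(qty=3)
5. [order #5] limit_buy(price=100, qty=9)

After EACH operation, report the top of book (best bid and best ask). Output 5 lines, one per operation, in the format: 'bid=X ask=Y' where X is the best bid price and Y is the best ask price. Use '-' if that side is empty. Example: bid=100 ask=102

After op 1 [order #1] limit_sell(price=102, qty=10): fills=none; bids=[-] asks=[#1:10@102]
After op 2 [order #2] limit_buy(price=96, qty=5): fills=none; bids=[#2:5@96] asks=[#1:10@102]
After op 3 [order #3] limit_buy(price=99, qty=3): fills=none; bids=[#3:3@99 #2:5@96] asks=[#1:10@102]
After op 4 [order #4] market_buy(qty=3): fills=#4x#1:3@102; bids=[#3:3@99 #2:5@96] asks=[#1:7@102]
After op 5 [order #5] limit_buy(price=100, qty=9): fills=none; bids=[#5:9@100 #3:3@99 #2:5@96] asks=[#1:7@102]

Answer: bid=- ask=102
bid=96 ask=102
bid=99 ask=102
bid=99 ask=102
bid=100 ask=102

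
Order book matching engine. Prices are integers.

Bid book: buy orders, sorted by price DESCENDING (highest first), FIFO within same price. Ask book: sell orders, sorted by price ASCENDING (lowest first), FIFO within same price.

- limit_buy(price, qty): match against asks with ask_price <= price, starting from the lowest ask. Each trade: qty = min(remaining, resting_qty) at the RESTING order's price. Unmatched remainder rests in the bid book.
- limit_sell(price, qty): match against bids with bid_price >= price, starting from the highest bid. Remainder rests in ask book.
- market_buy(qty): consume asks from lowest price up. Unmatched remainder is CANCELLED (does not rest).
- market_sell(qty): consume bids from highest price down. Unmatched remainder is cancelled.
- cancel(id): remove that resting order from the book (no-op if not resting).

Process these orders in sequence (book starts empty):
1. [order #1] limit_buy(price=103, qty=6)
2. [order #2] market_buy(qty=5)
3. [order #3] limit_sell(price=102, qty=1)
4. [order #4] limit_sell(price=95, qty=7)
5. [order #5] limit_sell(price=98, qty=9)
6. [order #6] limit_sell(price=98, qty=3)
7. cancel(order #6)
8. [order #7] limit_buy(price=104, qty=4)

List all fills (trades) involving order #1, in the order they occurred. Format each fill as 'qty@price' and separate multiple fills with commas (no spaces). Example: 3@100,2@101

After op 1 [order #1] limit_buy(price=103, qty=6): fills=none; bids=[#1:6@103] asks=[-]
After op 2 [order #2] market_buy(qty=5): fills=none; bids=[#1:6@103] asks=[-]
After op 3 [order #3] limit_sell(price=102, qty=1): fills=#1x#3:1@103; bids=[#1:5@103] asks=[-]
After op 4 [order #4] limit_sell(price=95, qty=7): fills=#1x#4:5@103; bids=[-] asks=[#4:2@95]
After op 5 [order #5] limit_sell(price=98, qty=9): fills=none; bids=[-] asks=[#4:2@95 #5:9@98]
After op 6 [order #6] limit_sell(price=98, qty=3): fills=none; bids=[-] asks=[#4:2@95 #5:9@98 #6:3@98]
After op 7 cancel(order #6): fills=none; bids=[-] asks=[#4:2@95 #5:9@98]
After op 8 [order #7] limit_buy(price=104, qty=4): fills=#7x#4:2@95 #7x#5:2@98; bids=[-] asks=[#5:7@98]

Answer: 1@103,5@103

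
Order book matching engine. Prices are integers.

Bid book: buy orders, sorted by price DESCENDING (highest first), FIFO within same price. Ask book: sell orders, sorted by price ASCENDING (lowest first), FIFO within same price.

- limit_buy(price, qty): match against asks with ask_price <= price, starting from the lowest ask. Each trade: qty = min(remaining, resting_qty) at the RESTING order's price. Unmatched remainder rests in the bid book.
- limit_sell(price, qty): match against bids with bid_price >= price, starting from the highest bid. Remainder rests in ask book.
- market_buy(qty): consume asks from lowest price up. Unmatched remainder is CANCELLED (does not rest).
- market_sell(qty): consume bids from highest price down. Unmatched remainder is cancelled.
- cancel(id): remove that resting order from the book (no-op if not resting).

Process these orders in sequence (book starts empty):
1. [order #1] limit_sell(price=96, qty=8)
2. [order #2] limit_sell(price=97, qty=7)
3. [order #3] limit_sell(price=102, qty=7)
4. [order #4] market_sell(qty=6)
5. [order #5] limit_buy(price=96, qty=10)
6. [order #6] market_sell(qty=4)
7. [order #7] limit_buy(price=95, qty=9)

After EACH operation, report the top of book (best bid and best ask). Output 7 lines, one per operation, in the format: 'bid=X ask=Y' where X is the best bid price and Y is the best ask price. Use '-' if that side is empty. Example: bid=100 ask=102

Answer: bid=- ask=96
bid=- ask=96
bid=- ask=96
bid=- ask=96
bid=96 ask=97
bid=- ask=97
bid=95 ask=97

Derivation:
After op 1 [order #1] limit_sell(price=96, qty=8): fills=none; bids=[-] asks=[#1:8@96]
After op 2 [order #2] limit_sell(price=97, qty=7): fills=none; bids=[-] asks=[#1:8@96 #2:7@97]
After op 3 [order #3] limit_sell(price=102, qty=7): fills=none; bids=[-] asks=[#1:8@96 #2:7@97 #3:7@102]
After op 4 [order #4] market_sell(qty=6): fills=none; bids=[-] asks=[#1:8@96 #2:7@97 #3:7@102]
After op 5 [order #5] limit_buy(price=96, qty=10): fills=#5x#1:8@96; bids=[#5:2@96] asks=[#2:7@97 #3:7@102]
After op 6 [order #6] market_sell(qty=4): fills=#5x#6:2@96; bids=[-] asks=[#2:7@97 #3:7@102]
After op 7 [order #7] limit_buy(price=95, qty=9): fills=none; bids=[#7:9@95] asks=[#2:7@97 #3:7@102]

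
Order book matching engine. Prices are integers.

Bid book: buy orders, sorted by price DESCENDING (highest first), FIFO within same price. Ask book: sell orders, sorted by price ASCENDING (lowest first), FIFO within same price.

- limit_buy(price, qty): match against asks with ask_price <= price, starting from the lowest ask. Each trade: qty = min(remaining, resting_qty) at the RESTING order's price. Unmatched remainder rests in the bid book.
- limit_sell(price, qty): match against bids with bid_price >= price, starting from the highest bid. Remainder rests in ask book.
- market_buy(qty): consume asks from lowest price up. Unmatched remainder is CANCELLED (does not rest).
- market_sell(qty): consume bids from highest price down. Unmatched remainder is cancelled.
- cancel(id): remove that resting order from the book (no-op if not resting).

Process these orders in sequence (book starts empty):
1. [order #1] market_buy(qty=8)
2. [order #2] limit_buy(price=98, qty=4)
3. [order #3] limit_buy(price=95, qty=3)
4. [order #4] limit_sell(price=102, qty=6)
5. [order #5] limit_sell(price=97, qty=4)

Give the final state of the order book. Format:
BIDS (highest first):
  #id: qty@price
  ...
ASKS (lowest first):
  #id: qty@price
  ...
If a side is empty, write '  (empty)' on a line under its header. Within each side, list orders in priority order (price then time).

After op 1 [order #1] market_buy(qty=8): fills=none; bids=[-] asks=[-]
After op 2 [order #2] limit_buy(price=98, qty=4): fills=none; bids=[#2:4@98] asks=[-]
After op 3 [order #3] limit_buy(price=95, qty=3): fills=none; bids=[#2:4@98 #3:3@95] asks=[-]
After op 4 [order #4] limit_sell(price=102, qty=6): fills=none; bids=[#2:4@98 #3:3@95] asks=[#4:6@102]
After op 5 [order #5] limit_sell(price=97, qty=4): fills=#2x#5:4@98; bids=[#3:3@95] asks=[#4:6@102]

Answer: BIDS (highest first):
  #3: 3@95
ASKS (lowest first):
  #4: 6@102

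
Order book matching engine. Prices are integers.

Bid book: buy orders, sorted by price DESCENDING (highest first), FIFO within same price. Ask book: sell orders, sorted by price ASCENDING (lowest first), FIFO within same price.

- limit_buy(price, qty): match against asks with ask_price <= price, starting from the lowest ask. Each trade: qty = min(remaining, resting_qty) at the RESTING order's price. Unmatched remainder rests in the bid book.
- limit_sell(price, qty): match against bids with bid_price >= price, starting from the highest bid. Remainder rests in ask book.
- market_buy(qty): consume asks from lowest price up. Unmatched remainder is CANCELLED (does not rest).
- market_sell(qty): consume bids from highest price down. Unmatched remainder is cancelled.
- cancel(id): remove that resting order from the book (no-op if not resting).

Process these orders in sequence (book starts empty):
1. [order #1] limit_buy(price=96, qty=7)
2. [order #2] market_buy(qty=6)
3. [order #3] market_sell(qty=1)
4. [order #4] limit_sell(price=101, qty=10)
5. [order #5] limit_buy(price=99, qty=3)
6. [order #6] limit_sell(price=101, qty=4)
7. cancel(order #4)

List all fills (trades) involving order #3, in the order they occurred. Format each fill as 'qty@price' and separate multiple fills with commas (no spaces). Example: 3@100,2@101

After op 1 [order #1] limit_buy(price=96, qty=7): fills=none; bids=[#1:7@96] asks=[-]
After op 2 [order #2] market_buy(qty=6): fills=none; bids=[#1:7@96] asks=[-]
After op 3 [order #3] market_sell(qty=1): fills=#1x#3:1@96; bids=[#1:6@96] asks=[-]
After op 4 [order #4] limit_sell(price=101, qty=10): fills=none; bids=[#1:6@96] asks=[#4:10@101]
After op 5 [order #5] limit_buy(price=99, qty=3): fills=none; bids=[#5:3@99 #1:6@96] asks=[#4:10@101]
After op 6 [order #6] limit_sell(price=101, qty=4): fills=none; bids=[#5:3@99 #1:6@96] asks=[#4:10@101 #6:4@101]
After op 7 cancel(order #4): fills=none; bids=[#5:3@99 #1:6@96] asks=[#6:4@101]

Answer: 1@96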